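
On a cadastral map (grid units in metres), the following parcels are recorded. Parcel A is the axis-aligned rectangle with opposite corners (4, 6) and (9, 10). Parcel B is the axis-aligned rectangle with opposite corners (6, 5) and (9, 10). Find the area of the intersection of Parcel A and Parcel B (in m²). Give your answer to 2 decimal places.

|Parcel A∩Parcel B|: x∈[6,9], y∈[6,10] → 3·4 = 12.

12.00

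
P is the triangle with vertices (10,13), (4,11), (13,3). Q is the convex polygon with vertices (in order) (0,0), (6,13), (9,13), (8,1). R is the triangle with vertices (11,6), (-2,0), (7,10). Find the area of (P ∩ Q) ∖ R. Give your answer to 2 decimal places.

9.92

|P ∩ Q| = 13.0775.
|(P ∩ Q) ∩ R| = 3.156.
|(P ∩ Q) ∖ R| = 13.0775 − 3.156 = 9.92.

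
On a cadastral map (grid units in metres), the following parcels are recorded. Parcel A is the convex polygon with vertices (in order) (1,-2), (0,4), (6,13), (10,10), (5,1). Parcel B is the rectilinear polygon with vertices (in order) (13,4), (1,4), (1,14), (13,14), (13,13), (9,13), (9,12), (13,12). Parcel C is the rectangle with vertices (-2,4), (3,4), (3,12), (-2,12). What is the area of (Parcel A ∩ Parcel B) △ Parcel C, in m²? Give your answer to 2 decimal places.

|Parcel A ∩ Parcel B| = 46.25.
|(Parcel A ∩ Parcel B) ∩ Parcel C| = 6.
|(Parcel A ∩ Parcel B) △ Parcel C| = 46.25 + 40 − 12 = 74.25.

74.25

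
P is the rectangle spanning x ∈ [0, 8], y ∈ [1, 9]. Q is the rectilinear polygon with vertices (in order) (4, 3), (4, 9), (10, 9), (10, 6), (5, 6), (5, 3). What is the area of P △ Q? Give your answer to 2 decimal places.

|P| = 64, |Q| = 21, |P∩Q| = 15.
|P △ Q| = |P| + |Q| − 2·|P∩Q| = 64 + 21 − 30 = 55.00.

55.00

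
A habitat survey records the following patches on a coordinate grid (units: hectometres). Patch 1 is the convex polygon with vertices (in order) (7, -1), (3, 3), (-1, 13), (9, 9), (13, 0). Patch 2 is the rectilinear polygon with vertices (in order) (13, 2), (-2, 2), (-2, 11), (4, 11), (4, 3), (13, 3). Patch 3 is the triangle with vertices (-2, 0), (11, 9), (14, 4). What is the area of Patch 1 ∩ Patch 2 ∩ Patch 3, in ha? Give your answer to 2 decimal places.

5.34

The intersection is the polygon with vertices (2.855,3.361), (4,4.154), (4,3), (10,3), (6,2), (4,2), (3,3).
By the shoelace formula its area is 5.34.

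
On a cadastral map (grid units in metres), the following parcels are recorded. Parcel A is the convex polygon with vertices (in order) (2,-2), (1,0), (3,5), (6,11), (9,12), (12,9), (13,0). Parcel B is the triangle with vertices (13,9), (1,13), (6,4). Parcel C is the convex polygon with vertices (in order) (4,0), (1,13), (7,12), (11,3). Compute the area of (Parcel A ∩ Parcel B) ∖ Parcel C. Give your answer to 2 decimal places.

9.58

|Parcel A ∩ Parcel B| = 31.4498.
|(Parcel A ∩ Parcel B) ∩ Parcel C| = 21.8662.
|(Parcel A ∩ Parcel B) ∖ Parcel C| = 31.4498 − 21.8662 = 9.58.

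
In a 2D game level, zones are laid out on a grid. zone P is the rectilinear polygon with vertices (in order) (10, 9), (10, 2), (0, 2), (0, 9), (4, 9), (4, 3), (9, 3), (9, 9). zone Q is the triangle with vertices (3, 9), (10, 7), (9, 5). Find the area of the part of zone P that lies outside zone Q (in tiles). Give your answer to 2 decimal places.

38.67

|zone P| = 40, |zone P∩zone Q| = 1.3333.
|zone P ∖ zone Q| = |zone P| − |zone P∩zone Q| = 40 − 1.3333 = 38.67.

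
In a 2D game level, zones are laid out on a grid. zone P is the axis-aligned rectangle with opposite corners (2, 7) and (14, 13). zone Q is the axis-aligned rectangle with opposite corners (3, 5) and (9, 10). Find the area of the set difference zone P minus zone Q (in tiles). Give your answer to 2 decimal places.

54.00

|zone P∩zone Q|: x∈[3,9], y∈[7,10] → 6·3 = 18.
|zone P| = 72.
|zone P ∖ zone Q| = |zone P| − |zone P∩zone Q| = 72 − 18 = 54.00.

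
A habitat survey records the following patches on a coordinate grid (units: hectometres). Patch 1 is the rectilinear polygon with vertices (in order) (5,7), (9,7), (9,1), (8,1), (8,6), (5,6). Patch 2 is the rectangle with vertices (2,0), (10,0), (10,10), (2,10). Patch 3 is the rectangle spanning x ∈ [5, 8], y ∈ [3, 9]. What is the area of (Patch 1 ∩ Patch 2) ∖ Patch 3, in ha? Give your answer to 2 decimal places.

6.00

|Patch 1 ∩ Patch 2| = 9.
|(Patch 1 ∩ Patch 2) ∩ Patch 3| = 3.
|(Patch 1 ∩ Patch 2) ∖ Patch 3| = 9 − 3 = 6.00.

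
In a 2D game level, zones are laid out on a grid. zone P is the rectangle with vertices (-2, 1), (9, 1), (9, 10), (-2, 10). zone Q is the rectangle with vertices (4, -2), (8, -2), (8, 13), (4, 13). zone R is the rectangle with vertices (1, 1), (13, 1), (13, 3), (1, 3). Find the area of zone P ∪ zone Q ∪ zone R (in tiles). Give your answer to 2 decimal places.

By inclusion–exclusion:
Individual areas: |zone P| = 99, |zone Q| = 60, |zone R| = 24.
|zone P∩zone Q|: x∈[4,8], y∈[1,10] → 4·9 = 36.
|zone P∩zone R|: x∈[1,9], y∈[1,3] → 8·2 = 16.
|zone Q∩zone R|: x∈[4,8], y∈[1,3] → 4·2 = 8.
|zone P∩zone Q∩zone R| = 8.
|zone P ∪ zone Q ∪ zone R| = 183 − 60 + 8 = 131.00.

131.00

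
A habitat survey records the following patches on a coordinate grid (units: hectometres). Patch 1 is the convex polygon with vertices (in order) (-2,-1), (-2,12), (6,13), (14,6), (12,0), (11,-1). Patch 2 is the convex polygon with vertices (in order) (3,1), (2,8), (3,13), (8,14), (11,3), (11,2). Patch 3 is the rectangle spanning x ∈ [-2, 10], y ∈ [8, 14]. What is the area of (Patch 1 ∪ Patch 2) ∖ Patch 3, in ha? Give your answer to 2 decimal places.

134.50

|Patch 1 ∪ Patch 2| = 189.6814.
|(Patch 1 ∪ Patch 2) ∩ Patch 3| = 55.1814.
|(Patch 1 ∪ Patch 2) ∖ Patch 3| = 189.6814 − 55.1814 = 134.50.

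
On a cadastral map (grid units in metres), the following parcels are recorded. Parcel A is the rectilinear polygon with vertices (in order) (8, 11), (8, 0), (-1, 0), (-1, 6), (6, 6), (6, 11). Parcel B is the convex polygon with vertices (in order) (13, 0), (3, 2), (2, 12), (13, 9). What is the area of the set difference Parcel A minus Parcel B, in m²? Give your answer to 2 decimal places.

|Parcel A| = 64, |Parcel A∩Parcel B| = 32.5727.
|Parcel A ∖ Parcel B| = |Parcel A| − |Parcel A∩Parcel B| = 64 − 32.5727 = 31.43.

31.43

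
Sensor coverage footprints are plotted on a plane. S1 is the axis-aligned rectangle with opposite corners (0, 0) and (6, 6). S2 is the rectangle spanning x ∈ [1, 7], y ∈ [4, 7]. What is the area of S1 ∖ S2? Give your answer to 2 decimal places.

|S1∩S2|: x∈[1,6], y∈[4,6] → 5·2 = 10.
|S1| = 36.
|S1 ∖ S2| = |S1| − |S1∩S2| = 36 − 10 = 26.00.

26.00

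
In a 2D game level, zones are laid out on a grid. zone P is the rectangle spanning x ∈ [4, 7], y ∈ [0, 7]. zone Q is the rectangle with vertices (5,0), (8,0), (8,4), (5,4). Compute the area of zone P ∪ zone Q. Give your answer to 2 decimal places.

By inclusion–exclusion:
Individual areas: |zone P| = 21, |zone Q| = 12.
|zone P∩zone Q|: x∈[5,7], y∈[0,4] → 2·4 = 8.
|zone P ∪ zone Q| = 33 − 8 = 25.00.

25.00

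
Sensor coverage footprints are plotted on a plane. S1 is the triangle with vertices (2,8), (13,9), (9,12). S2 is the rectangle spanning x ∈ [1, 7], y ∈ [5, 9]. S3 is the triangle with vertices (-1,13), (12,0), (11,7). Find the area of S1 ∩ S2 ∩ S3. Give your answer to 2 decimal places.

The intersection is the polygon with vertices (3.75,9), (7,9), (7,8.454), (3.833,8.167), (3.273,8.727).
By the shoelace formula its area is 2.43.

2.43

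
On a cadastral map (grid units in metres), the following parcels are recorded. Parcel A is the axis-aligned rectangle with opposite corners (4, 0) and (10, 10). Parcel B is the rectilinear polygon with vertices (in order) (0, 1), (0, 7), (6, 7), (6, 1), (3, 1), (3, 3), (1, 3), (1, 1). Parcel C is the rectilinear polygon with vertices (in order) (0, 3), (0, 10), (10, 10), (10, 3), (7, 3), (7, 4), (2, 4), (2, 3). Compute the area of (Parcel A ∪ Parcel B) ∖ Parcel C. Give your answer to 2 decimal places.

27.00

|Parcel A ∪ Parcel B| = 80.
|(Parcel A ∪ Parcel B) ∩ Parcel C| = 53.
|(Parcel A ∪ Parcel B) ∖ Parcel C| = 80 − 53 = 27.00.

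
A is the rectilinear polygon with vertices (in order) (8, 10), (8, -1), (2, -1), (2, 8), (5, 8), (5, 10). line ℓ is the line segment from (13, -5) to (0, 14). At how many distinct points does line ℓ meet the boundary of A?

The segment meets the boundary at (8,2.308), (4.105,8).

2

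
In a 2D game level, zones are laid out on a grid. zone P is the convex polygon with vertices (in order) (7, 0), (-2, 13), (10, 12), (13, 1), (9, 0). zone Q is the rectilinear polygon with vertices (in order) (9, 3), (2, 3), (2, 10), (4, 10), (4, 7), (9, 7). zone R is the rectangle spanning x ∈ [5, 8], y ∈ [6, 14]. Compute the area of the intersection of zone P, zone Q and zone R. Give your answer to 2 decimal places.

3.00

The intersection is the polygon with vertices (8,7), (8,6), (5,6), (5,7).
By the shoelace formula its area is 3.00.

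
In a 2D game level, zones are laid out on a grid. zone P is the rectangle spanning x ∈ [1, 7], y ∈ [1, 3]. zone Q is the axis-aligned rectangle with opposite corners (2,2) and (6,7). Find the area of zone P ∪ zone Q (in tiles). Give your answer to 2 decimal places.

By inclusion–exclusion:
Individual areas: |zone P| = 12, |zone Q| = 20.
|zone P∩zone Q|: x∈[2,6], y∈[2,3] → 4·1 = 4.
|zone P ∪ zone Q| = 32 − 4 = 28.00.

28.00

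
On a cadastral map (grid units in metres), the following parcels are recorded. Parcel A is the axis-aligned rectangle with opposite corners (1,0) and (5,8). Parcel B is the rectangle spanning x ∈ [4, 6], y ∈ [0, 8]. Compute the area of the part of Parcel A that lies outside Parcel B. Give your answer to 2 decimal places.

24.00

|Parcel A∩Parcel B|: x∈[4,5], y∈[0,8] → 1·8 = 8.
|Parcel A| = 32.
|Parcel A ∖ Parcel B| = |Parcel A| − |Parcel A∩Parcel B| = 32 − 8 = 24.00.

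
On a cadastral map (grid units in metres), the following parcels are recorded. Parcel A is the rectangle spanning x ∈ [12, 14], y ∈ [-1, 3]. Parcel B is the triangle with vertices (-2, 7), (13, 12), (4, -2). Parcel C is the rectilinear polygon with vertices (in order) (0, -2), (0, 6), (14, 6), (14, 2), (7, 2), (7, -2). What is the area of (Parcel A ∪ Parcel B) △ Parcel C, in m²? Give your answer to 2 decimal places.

89.36

|Parcel A ∪ Parcel B| = 90.5.
|(Parcel A ∪ Parcel B) ∩ Parcel C| = 42.5714.
|(Parcel A ∪ Parcel B) △ Parcel C| = 90.5 + 84 − 85.1429 = 89.36.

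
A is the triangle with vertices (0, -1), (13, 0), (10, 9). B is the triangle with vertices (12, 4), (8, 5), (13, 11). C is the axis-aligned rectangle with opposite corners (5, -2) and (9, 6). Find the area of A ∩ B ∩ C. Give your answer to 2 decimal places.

The intersection is the polygon with vertices (8,5), (8.833,6), (9,6), (9,4.75).
By the shoelace formula its area is 0.71.

0.71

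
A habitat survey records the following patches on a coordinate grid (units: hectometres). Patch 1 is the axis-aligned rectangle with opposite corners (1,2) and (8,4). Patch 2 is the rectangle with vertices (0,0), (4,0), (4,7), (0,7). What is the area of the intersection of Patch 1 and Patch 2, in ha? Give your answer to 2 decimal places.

6.00

|Patch 1∩Patch 2|: x∈[1,4], y∈[2,4] → 3·2 = 6.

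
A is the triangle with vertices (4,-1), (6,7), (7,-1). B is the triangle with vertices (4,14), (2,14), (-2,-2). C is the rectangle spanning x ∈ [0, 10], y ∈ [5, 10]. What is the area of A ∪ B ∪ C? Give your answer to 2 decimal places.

By inclusion–exclusion:
Individual areas: |A| = 12, |B| = 16, |C| = 50.
|A∩B| = 0.
|A∩C| = 0.75.
|B∩C| = 5.8125.
|A∩B∩C| = 0.
|A ∪ B ∪ C| = 78 − 6.5625 + 0 = 71.44.

71.44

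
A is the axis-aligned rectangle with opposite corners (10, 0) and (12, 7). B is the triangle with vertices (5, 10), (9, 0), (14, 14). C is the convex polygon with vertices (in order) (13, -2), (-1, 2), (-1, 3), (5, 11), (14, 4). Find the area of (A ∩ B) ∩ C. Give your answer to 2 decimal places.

2.59

The region (A ∩ B) ∩ C is the polygon with vertices (10.143,7), (11.205,6.174), (10,2.8), (10,7).
By the shoelace formula its area is 2.59.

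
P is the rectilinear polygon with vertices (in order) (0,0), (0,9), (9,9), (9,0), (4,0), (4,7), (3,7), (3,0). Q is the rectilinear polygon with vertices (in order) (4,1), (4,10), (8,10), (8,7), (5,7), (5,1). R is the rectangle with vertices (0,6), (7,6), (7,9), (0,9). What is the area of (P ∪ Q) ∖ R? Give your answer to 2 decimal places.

|P ∪ Q| = 78.
|(P ∪ Q) ∩ R| = 20.
|(P ∪ Q) ∖ R| = 78 − 20 = 58.00.

58.00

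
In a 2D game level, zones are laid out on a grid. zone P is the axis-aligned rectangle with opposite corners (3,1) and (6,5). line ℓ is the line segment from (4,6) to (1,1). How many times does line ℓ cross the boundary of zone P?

2

The segment meets the boundary at (3,4.333), (3.4,5).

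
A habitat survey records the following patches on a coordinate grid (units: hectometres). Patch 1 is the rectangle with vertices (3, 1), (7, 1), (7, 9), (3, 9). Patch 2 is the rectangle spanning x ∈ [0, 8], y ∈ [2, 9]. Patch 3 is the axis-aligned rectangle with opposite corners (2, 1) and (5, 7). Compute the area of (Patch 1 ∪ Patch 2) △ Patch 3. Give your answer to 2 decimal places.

|Patch 1 ∪ Patch 2| = 60.
|(Patch 1 ∪ Patch 2) ∩ Patch 3| = 17.
|(Patch 1 ∪ Patch 2) △ Patch 3| = 60 + 18 − 34 = 44.00.

44.00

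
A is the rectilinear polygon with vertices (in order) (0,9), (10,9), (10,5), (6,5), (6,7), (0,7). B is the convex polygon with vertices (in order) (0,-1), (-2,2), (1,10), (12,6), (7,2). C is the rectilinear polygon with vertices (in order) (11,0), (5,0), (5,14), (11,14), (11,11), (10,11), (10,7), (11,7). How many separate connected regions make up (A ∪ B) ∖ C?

(A ∪ B) ∖ C splits into 2 disjoint pieces (area 54.5387, area 0.5818).

2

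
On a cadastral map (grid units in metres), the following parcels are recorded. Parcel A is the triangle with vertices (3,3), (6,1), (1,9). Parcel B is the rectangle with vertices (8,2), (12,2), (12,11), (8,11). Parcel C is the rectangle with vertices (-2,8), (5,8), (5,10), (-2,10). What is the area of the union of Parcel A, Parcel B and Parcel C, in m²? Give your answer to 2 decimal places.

56.85

By inclusion–exclusion:
Individual areas: |Parcel A| = 7, |Parcel B| = 36, |Parcel C| = 14.
|Parcel A∩Parcel B| = 0.
|Parcel A∩Parcel C| = 0.1458.
|Parcel B∩Parcel C| = 0 (no overlap).
|Parcel A∩Parcel B∩Parcel C| = 0.
|Parcel A ∪ Parcel B ∪ Parcel C| = 57 − 0.1458 + 0 = 56.85.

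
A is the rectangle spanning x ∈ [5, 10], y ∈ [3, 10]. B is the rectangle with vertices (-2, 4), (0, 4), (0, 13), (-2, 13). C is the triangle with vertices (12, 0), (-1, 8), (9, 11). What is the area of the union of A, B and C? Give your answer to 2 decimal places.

79.47

By inclusion–exclusion:
Individual areas: |A| = 35, |B| = 18, |C| = 59.5.
|A∩B| = 0 (no overlap).
|A∩C| = 32.5742.
|B∩C| = 0.4577.
|A∩B∩C| = 0.
|A ∪ B ∪ C| = 112.5 − 33.0319 + 0 = 79.47.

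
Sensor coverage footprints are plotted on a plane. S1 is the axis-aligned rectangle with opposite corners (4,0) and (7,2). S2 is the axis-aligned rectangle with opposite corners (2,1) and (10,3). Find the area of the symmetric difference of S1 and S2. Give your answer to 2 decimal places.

16.00

|S1∩S2|: x∈[4,7], y∈[1,2] → 3·1 = 3.
|S1 △ S2| = |S1| + |S2| − 2·|S1∩S2| = 6 + 16 − 6 = 16.00.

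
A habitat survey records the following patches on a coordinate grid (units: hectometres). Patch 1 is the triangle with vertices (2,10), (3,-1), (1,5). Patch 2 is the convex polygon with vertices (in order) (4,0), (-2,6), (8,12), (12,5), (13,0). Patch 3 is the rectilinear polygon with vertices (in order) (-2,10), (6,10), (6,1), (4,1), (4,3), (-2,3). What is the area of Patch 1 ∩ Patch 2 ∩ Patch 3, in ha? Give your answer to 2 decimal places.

The intersection is the polygon with vertices (1,5), (1.636,8.182), (2.138,8.483), (2.636,3), (1.667,3).
By the shoelace formula its area is 5.66.

5.66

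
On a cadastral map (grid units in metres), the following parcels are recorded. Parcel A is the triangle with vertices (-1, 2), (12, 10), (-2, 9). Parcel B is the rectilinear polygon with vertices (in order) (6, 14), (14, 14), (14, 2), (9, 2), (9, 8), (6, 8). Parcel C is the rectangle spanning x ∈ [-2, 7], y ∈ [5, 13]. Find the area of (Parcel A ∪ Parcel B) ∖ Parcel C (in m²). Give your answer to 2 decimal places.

|Parcel A ∪ Parcel B| = 120.0357.
|(Parcel A ∪ Parcel B) ∩ Parcel C| = 38.138.
|(Parcel A ∪ Parcel B) ∖ Parcel C| = 120.0357 − 38.138 = 81.90.

81.90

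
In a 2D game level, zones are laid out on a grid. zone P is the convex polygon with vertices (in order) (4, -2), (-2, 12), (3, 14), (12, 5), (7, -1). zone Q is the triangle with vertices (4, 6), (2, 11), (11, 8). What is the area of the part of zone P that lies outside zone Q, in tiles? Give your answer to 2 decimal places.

96.94

|zone P| = 115, |zone P∩zone Q| = 18.0556.
|zone P ∖ zone Q| = |zone P| − |zone P∩zone Q| = 115 − 18.0556 = 96.94.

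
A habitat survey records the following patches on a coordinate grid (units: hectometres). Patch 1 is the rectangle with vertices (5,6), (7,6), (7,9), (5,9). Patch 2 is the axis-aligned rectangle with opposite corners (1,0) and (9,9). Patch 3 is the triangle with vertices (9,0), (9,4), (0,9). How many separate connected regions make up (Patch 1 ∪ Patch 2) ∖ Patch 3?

2

(Patch 1 ∪ Patch 2) ∖ Patch 3 splits into 2 disjoint pieces (area 22.2222, area 32).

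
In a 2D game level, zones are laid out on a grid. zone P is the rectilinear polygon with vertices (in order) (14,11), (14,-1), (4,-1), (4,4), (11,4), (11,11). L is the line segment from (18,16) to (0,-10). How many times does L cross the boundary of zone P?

4

The segment meets the boundary at (6.231,-1), (9.692,4), (11,5.889), (14,10.222).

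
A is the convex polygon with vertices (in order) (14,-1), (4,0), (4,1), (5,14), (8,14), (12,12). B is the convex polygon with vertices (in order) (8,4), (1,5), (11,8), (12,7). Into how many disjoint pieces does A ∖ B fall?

A ∖ B is a single connected region.

1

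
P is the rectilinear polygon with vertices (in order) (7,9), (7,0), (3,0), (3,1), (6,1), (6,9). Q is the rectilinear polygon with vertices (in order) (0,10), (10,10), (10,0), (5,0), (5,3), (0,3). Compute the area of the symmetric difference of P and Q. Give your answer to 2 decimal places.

|P| = 12, |Q| = 85, |P∩Q| = 10.
|P △ Q| = |P| + |Q| − 2·|P∩Q| = 12 + 85 − 20 = 77.00.

77.00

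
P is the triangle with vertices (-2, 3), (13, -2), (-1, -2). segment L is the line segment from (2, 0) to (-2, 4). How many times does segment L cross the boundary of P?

The segment meets the boundary at (-0.5,2.5).

1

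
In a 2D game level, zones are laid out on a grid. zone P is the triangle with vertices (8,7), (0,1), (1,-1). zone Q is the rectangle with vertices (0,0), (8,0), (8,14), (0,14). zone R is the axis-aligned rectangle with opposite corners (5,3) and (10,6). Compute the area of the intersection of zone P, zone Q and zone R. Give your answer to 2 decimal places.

The intersection is the polygon with vertices (5,3.571), (5,4.75), (6.667,6), (7.125,6).
By the shoelace formula its area is 1.54.

1.54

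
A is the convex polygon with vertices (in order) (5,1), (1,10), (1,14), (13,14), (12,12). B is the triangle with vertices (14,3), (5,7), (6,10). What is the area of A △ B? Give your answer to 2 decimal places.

|A| = 87.5, |B| = 15.5, |A∩B| = 9.0636.
|A △ B| = |A| + |B| − 2·|A∩B| = 87.5 + 15.5 − 18.1271 = 84.87.

84.87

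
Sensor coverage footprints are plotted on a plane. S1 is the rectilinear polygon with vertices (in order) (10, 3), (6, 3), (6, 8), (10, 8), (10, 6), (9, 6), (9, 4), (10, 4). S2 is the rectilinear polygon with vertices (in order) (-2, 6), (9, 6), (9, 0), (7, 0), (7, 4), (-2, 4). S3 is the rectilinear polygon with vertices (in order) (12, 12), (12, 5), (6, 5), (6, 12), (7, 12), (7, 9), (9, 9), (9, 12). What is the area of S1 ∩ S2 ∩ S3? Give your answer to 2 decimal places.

3.00

The intersection is the polygon with vertices (6,6), (9,6), (9,5), (6,5).
By the shoelace formula its area is 3.00.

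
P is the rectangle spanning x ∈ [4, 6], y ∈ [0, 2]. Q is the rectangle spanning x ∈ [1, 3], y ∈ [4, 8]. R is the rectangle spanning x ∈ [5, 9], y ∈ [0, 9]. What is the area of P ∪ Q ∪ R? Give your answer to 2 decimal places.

46.00

By inclusion–exclusion:
Individual areas: |P| = 4, |Q| = 8, |R| = 36.
|P∩Q| = 0 (no overlap).
|P∩R|: x∈[5,6], y∈[0,2] → 1·2 = 2.
|Q∩R| = 0 (no overlap).
|P∩Q∩R| = 0.
|P ∪ Q ∪ R| = 48 − 2 + 0 = 46.00.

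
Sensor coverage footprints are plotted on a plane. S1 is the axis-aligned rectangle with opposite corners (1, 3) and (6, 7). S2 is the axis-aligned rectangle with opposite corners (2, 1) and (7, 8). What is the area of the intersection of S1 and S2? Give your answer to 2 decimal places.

|S1∩S2|: x∈[2,6], y∈[3,7] → 4·4 = 16.

16.00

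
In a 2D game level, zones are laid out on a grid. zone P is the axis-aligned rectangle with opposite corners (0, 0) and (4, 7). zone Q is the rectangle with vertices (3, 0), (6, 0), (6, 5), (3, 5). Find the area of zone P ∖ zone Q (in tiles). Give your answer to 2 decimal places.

23.00

|zone P∩zone Q|: x∈[3,4], y∈[0,5] → 1·5 = 5.
|zone P| = 28.
|zone P ∖ zone Q| = |zone P| − |zone P∩zone Q| = 28 − 5 = 23.00.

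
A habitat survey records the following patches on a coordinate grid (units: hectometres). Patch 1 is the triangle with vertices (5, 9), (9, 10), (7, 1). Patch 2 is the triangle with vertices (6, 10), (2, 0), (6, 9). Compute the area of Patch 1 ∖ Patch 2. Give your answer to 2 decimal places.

16.48

|Patch 1| = 17, |Patch 1∩Patch 2| = 0.5181.
|Patch 1 ∖ Patch 2| = |Patch 1| − |Patch 1∩Patch 2| = 17 − 0.5181 = 16.48.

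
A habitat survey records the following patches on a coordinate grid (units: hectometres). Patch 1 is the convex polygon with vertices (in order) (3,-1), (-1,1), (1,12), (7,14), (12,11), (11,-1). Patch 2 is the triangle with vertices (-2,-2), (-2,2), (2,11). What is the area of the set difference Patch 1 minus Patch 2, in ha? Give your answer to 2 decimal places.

|Patch 1| = 156.5, |Patch 1∩Patch 2| = 2.8889.
|Patch 1 ∖ Patch 2| = |Patch 1| − |Patch 1∩Patch 2| = 156.5 − 2.8889 = 153.61.

153.61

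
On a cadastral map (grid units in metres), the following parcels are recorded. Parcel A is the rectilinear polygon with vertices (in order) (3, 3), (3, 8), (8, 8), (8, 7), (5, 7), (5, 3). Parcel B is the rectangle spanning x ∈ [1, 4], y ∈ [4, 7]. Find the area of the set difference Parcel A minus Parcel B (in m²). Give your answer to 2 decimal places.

10.00

|Parcel A| = 13, |Parcel A∩Parcel B| = 3.
|Parcel A ∖ Parcel B| = |Parcel A| − |Parcel A∩Parcel B| = 13 − 3 = 10.00.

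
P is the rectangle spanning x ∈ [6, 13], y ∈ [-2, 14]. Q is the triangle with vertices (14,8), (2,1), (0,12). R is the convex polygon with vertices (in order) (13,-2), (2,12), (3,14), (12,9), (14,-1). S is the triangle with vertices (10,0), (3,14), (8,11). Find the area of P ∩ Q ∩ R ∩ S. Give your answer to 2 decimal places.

The intersection is the polygon with vertices (7.5,5), (6,8), (6,10.286), (8.247,9.644), (9.069,5.123), (7.926,4.457).
By the shoelace formula its area is 11.22.

11.22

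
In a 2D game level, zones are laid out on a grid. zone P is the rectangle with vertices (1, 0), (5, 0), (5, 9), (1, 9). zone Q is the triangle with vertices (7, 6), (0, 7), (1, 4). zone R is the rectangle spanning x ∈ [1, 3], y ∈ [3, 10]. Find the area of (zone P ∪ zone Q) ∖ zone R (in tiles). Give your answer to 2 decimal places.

|zone P ∪ zone Q| = 38.381.
|(zone P ∪ zone Q) ∩ zone R| = 12.
|(zone P ∪ zone Q) ∖ zone R| = 38.381 − 12 = 26.38.

26.38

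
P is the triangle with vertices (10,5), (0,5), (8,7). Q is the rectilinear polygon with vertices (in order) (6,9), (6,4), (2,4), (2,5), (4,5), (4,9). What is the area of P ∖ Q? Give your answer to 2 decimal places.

|P| = 10, |P∩Q| = 2.5.
|P ∖ Q| = |P| − |P∩Q| = 10 − 2.5 = 7.50.

7.50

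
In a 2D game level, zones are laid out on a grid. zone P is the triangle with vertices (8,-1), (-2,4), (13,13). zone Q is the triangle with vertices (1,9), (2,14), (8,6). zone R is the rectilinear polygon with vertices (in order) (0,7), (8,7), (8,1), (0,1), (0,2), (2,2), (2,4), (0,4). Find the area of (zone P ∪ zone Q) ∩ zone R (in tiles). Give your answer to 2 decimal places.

The region (zone P ∪ zone Q) ∩ zone R is the polygon with vertices (3,7), (8,7), (8,1), (4,1), (2,2), (2,4), (0,4), (0,5.2).
By the shoelace formula its area is 38.30.

38.30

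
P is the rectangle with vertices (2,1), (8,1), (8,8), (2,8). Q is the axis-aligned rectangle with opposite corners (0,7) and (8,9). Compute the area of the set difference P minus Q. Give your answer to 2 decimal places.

|P∩Q|: x∈[2,8], y∈[7,8] → 6·1 = 6.
|P| = 42.
|P ∖ Q| = |P| − |P∩Q| = 42 − 6 = 36.00.

36.00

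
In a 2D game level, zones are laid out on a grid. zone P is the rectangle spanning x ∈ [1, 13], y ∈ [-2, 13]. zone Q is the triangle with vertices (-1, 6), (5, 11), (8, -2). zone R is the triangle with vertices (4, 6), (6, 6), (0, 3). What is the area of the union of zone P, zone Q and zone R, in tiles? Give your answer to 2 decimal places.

By inclusion–exclusion:
Individual areas: |zone P| = 180, |zone Q| = 46.5, |zone R| = 3.
|zone P∩zone Q| = 43.0556.
|zone P∩zone R| = 2.875.
|zone Q∩zone R| = 2.7553.
|zone P∩zone Q∩zone R| = 2.7553.
|zone P ∪ zone Q ∪ zone R| = 229.5 − 48.6858 + 2.7553 = 183.57.

183.57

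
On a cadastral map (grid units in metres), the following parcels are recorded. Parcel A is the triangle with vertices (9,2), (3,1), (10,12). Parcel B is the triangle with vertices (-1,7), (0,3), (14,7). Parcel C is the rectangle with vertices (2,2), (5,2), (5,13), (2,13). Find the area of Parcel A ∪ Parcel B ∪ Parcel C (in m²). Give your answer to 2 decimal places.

76.01

By inclusion–exclusion:
Individual areas: |Parcel A| = 29.5, |Parcel B| = 30, |Parcel C| = 33.
|Parcel A∩Parcel B| = 6.0278.
|Parcel A∩Parcel C| = 1.461.
|Parcel B∩Parcel C| = 9.
|Parcel A∩Parcel B∩Parcel C| = 0.
|Parcel A ∪ Parcel B ∪ Parcel C| = 92.5 − 16.4889 + 0 = 76.01.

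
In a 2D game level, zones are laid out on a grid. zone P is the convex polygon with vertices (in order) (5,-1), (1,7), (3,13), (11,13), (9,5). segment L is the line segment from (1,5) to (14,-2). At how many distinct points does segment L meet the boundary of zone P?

The segment meets the boundary at (6.887,1.83), (2.368,4.263).

2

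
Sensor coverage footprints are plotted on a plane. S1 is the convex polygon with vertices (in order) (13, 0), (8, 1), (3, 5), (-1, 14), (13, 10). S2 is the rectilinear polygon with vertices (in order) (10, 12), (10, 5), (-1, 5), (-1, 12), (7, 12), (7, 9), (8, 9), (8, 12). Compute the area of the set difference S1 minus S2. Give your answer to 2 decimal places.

|S1| = 112.5, |S1∩S2| = 55.0317.
|S1 ∖ S2| = |S1| − |S1∩S2| = 112.5 − 55.0317 = 57.47.

57.47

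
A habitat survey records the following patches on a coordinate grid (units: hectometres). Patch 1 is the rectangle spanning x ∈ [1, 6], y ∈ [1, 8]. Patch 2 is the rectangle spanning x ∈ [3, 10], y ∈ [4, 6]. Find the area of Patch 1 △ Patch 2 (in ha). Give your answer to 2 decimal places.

37.00

|Patch 1∩Patch 2|: x∈[3,6], y∈[4,6] → 3·2 = 6.
|Patch 1 △ Patch 2| = |Patch 1| + |Patch 2| − 2·|Patch 1∩Patch 2| = 35 + 14 − 12 = 37.00.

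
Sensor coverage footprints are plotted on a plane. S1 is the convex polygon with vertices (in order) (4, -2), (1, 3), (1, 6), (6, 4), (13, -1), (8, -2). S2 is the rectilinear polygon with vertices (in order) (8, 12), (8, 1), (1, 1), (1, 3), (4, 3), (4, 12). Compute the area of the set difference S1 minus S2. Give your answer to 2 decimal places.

|S1| = 49.5, |S1∩S2| = 16.1714.
|S1 ∖ S2| = |S1| − |S1∩S2| = 49.5 − 16.1714 = 33.33.

33.33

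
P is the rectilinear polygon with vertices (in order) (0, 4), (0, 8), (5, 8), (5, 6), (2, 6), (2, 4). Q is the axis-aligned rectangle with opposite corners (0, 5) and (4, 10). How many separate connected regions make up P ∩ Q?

1

P ∩ Q is a single connected region.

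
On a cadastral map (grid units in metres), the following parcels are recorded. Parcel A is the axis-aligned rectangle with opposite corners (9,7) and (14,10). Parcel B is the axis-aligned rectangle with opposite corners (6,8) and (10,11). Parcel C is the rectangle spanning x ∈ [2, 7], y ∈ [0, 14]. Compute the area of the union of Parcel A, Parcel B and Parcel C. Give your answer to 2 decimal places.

92.00

By inclusion–exclusion:
Individual areas: |Parcel A| = 15, |Parcel B| = 12, |Parcel C| = 70.
|Parcel A∩Parcel B|: x∈[9,10], y∈[8,10] → 1·2 = 2.
|Parcel A∩Parcel C| = 0 (no overlap).
|Parcel B∩Parcel C|: x∈[6,7], y∈[8,11] → 1·3 = 3.
|Parcel A∩Parcel B∩Parcel C| = 0.
|Parcel A ∪ Parcel B ∪ Parcel C| = 97 − 5 + 0 = 92.00.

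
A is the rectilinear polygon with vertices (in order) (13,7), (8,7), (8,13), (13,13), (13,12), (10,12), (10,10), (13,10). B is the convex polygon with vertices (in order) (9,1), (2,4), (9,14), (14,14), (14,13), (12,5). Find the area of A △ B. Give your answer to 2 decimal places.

65.63

|A| = 24, |B| = 88.5, |A∩B| = 23.4357.
|A △ B| = |A| + |B| − 2·|A∩B| = 24 + 88.5 − 46.8714 = 65.63.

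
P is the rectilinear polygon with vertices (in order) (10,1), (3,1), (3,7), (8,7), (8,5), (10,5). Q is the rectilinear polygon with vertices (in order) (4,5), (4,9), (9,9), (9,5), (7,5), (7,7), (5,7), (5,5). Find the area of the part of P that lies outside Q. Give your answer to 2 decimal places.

|P| = 38, |P∩Q| = 4.
|P ∖ Q| = |P| − |P∩Q| = 38 − 4 = 34.00.

34.00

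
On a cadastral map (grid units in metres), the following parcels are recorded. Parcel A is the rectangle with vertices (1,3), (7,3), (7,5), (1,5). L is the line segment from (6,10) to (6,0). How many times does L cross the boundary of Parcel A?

2

The segment meets the boundary at (6,3), (6,5).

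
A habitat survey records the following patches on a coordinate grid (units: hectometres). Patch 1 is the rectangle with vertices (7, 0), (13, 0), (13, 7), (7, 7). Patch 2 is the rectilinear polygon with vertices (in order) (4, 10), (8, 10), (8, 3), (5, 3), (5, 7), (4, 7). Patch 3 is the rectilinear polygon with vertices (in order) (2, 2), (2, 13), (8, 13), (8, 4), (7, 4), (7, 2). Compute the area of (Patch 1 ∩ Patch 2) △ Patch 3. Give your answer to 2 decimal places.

|Patch 1 ∩ Patch 2| = 4.
|(Patch 1 ∩ Patch 2) ∩ Patch 3| = 3.
|(Patch 1 ∩ Patch 2) △ Patch 3| = 4 + 64 − 6 = 62.00.

62.00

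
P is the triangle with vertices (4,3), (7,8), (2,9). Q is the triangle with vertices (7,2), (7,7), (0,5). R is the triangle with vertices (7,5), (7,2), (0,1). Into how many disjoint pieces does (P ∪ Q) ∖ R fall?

1

(P ∪ Q) ∖ R is a single connected region.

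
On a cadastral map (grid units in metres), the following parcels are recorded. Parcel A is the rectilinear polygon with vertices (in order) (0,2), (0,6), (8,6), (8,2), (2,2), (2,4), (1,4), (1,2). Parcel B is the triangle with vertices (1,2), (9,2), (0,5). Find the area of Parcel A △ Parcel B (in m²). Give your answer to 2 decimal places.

22.33

|Parcel A| = 30, |Parcel B| = 12, |Parcel A∩Parcel B| = 9.8333.
|Parcel A △ Parcel B| = |Parcel A| + |Parcel B| − 2·|Parcel A∩Parcel B| = 30 + 12 − 19.6667 = 22.33.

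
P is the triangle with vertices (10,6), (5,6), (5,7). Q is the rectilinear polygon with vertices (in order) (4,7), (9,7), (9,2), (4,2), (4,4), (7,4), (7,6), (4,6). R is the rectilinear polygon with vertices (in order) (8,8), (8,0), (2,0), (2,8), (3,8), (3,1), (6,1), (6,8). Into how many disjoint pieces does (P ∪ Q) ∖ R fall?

(P ∪ Q) ∖ R splits into 3 disjoint pieces (area 5.1, area 4, area 2).

3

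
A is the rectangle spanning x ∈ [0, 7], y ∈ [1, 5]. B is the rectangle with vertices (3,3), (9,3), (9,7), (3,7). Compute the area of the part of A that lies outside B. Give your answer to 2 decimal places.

|A∩B|: x∈[3,7], y∈[3,5] → 4·2 = 8.
|A| = 28.
|A ∖ B| = |A| − |A∩B| = 28 − 8 = 20.00.

20.00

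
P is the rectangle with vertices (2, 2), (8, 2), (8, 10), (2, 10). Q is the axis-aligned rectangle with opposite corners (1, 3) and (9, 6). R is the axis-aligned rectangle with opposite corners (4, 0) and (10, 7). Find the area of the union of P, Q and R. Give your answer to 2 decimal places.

By inclusion–exclusion:
Individual areas: |P| = 48, |Q| = 24, |R| = 42.
|P∩Q|: x∈[2,8], y∈[3,6] → 6·3 = 18.
|P∩R|: x∈[4,8], y∈[2,7] → 4·5 = 20.
|Q∩R|: x∈[4,9], y∈[3,6] → 5·3 = 15.
|P∩Q∩R| = 12.
|P ∪ Q ∪ R| = 114 − 53 + 12 = 73.00.

73.00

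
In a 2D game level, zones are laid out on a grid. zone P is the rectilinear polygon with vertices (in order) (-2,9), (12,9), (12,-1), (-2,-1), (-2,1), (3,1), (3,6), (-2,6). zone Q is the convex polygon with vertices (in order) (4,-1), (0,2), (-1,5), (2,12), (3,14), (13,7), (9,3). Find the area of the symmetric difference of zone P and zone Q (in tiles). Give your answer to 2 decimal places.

84.51

|zone P| = 115, |zone Q| = 113, |zone P∩zone Q| = 71.7452.
|zone P △ zone Q| = |zone P| + |zone Q| − 2·|zone P∩zone Q| = 115 + 113 − 143.4905 = 84.51.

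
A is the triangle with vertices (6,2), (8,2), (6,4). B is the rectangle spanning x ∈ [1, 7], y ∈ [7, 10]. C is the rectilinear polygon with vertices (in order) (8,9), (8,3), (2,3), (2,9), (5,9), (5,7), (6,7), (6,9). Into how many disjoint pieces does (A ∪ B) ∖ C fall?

2

(A ∪ B) ∖ C splits into 2 disjoint pieces (area 1.5, area 10).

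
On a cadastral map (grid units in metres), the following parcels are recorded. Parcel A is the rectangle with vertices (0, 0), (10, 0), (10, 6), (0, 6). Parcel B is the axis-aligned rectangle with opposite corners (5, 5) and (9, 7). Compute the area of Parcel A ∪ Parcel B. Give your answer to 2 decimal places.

64.00

By inclusion–exclusion:
Individual areas: |Parcel A| = 60, |Parcel B| = 8.
|Parcel A∩Parcel B|: x∈[5,9], y∈[5,6] → 4·1 = 4.
|Parcel A ∪ Parcel B| = 68 − 4 = 64.00.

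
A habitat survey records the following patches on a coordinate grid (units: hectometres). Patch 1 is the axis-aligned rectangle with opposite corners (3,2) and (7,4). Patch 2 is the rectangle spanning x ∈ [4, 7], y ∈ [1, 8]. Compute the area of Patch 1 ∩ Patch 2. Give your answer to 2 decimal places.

|Patch 1∩Patch 2|: x∈[4,7], y∈[2,4] → 3·2 = 6.

6.00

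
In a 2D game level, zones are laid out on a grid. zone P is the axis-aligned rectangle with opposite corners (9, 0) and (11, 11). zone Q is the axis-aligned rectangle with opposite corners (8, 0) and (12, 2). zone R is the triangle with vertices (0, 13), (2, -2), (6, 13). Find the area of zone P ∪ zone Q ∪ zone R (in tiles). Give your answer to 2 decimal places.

By inclusion–exclusion:
Individual areas: |zone P| = 22, |zone Q| = 8, |zone R| = 45.
|zone P∩zone Q|: x∈[9,11], y∈[0,2] → 2·2 = 4.
|zone P∩zone R| = 0.
|zone Q∩zone R| = 0.
|zone P∩zone Q∩zone R| = 0.
|zone P ∪ zone Q ∪ zone R| = 75 − 4 + 0 = 71.00.

71.00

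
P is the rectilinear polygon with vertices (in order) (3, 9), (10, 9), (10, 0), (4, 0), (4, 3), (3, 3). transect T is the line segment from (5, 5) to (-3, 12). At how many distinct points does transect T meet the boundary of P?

The segment meets the boundary at (3,6.75).

1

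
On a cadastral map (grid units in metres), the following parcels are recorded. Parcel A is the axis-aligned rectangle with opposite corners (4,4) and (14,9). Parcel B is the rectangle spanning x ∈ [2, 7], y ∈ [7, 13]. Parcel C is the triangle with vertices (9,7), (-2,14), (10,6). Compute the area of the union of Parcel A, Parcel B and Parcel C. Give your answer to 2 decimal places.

74.24

By inclusion–exclusion:
Individual areas: |Parcel A| = 50, |Parcel B| = 30, |Parcel C| = 2.
|Parcel A∩Parcel B|: x∈[4,7], y∈[7,9] → 3·2 = 6.
|Parcel A∩Parcel C| = 1.1071.
|Parcel B∩Parcel C| = 0.9848.
|Parcel A∩Parcel B∩Parcel C| = 0.3344.
|Parcel A ∪ Parcel B ∪ Parcel C| = 82 − 8.092 + 0.3344 = 74.24.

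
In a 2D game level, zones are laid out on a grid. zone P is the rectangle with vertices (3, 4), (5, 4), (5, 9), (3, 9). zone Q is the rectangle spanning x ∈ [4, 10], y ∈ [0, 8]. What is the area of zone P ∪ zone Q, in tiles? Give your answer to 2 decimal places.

54.00

By inclusion–exclusion:
Individual areas: |zone P| = 10, |zone Q| = 48.
|zone P∩zone Q|: x∈[4,5], y∈[4,8] → 1·4 = 4.
|zone P ∪ zone Q| = 58 − 4 = 54.00.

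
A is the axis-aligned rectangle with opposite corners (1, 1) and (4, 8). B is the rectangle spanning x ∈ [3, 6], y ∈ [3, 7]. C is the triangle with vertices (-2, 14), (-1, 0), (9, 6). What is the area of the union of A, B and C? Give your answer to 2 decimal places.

77.50

By inclusion–exclusion:
Individual areas: |A| = 21, |B| = 12, |C| = 73.
|A∩B|: x∈[3,4], y∈[3,7] → 1·4 = 4.
|A∩C| = 17.7.
|B∩C| = 10.8.
|A∩B∩C| = 4.
|A ∪ B ∪ C| = 106 − 32.5 + 4 = 77.50.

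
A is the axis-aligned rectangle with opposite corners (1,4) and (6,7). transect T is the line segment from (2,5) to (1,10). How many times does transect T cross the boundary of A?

1

The segment meets the boundary at (1.6,7).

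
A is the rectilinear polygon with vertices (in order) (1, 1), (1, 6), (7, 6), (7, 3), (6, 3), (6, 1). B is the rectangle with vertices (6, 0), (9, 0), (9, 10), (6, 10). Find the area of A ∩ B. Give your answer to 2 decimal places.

3.00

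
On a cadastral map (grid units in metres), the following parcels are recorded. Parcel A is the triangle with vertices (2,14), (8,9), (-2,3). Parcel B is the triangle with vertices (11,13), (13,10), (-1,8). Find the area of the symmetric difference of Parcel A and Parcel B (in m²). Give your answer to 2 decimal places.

50.02

|Parcel A| = 43, |Parcel B| = 23, |Parcel A∩Parcel B| = 7.9922.
|Parcel A △ Parcel B| = |Parcel A| + |Parcel B| − 2·|Parcel A∩Parcel B| = 43 + 23 − 15.9843 = 50.02.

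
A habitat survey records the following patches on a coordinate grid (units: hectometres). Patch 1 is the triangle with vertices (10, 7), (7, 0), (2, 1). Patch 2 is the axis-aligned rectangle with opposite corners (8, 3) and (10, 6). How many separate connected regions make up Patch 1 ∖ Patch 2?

Patch 1 ∖ Patch 2 splits into 2 disjoint pieces (area 0.4524, area 15.9286).

2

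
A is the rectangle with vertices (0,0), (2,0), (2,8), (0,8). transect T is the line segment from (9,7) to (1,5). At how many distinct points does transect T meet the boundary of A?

The segment meets the boundary at (2,5.25).

1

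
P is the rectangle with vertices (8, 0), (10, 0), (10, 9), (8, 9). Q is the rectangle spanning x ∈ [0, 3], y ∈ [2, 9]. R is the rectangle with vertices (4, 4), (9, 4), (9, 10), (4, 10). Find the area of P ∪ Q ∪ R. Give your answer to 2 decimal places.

64.00

By inclusion–exclusion:
Individual areas: |P| = 18, |Q| = 21, |R| = 30.
|P∩Q| = 0 (no overlap).
|P∩R|: x∈[8,9], y∈[4,9] → 1·5 = 5.
|Q∩R| = 0 (no overlap).
|P∩Q∩R| = 0.
|P ∪ Q ∪ R| = 69 − 5 + 0 = 64.00.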